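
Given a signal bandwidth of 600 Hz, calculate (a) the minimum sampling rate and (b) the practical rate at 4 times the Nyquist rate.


By Nyquist theorem, fs_min = 2 * fmax.
fs_min = 2 * 600 = 1200 Hz
Practical rate = 4 * fs_min = 4 * 1200 = 4800 Hz

fs_min = 1200 Hz, fs_practical = 4800 Hz


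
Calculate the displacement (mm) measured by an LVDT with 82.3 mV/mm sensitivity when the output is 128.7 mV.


Displacement = Vout / sensitivity.
d = 128.7 / 82.3
d = 1.564 mm

1.564 mm


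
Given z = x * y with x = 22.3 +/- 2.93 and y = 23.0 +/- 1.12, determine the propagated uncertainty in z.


For a product z = x*y, the relative uncertainty is:
uz/z = sqrt((ux/x)^2 + (uy/y)^2)
Relative uncertainties: ux/x = 2.93/22.3 = 0.13139
uy/y = 1.12/23.0 = 0.048696
z = 22.3 * 23.0 = 512.9
uz = 512.9 * sqrt(0.13139^2 + 0.048696^2) = 71.869

71.869


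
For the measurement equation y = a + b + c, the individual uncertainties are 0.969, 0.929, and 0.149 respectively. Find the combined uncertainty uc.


For a sum of independent quantities, uc = sqrt(u1^2 + u2^2 + u3^2).
uc = sqrt(0.969^2 + 0.929^2 + 0.149^2)
uc = sqrt(0.938961 + 0.863041 + 0.022201)
uc = 1.3506

1.3506


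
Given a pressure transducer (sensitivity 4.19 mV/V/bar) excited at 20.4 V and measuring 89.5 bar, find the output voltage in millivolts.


Output = sensitivity * Vex * P.
Vout = 4.19 * 20.4 * 89.5
Vout = 85.476 * 89.5
Vout = 7650.1 mV

7650.1 mV


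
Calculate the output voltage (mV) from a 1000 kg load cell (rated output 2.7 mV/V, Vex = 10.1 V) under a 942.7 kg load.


Vout = rated_output * Vex * (load / capacity).
Vout = 2.7 * 10.1 * (942.7 / 1000)
Vout = 2.7 * 10.1 * 0.9427
Vout = 25.707 mV

25.707 mV


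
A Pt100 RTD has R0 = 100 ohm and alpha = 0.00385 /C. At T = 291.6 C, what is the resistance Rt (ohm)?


The RTD equation: Rt = R0 * (1 + alpha * T).
Rt = 100 * (1 + 0.00385 * 291.6)
Rt = 100 * (1 + 1.12266)
Rt = 100 * 2.12266
Rt = 212.266 ohm

212.266 ohm


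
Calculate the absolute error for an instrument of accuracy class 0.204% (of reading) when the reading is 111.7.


Absolute error = (accuracy% / 100) * reading.
Error = (0.204 / 100) * 111.7
Error = 0.00204 * 111.7
Error = 0.2279

0.2279


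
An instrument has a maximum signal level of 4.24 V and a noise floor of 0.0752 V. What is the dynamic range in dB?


Dynamic range = 20 * log10(Vmax / Vnoise).
DR = 20 * log10(4.24 / 0.0752)
DR = 20 * log10(56.38)
DR = 35.02 dB

35.02 dB


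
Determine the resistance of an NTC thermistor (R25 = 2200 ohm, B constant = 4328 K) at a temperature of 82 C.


NTC thermistor equation: Rt = R25 * exp(B * (1/T - 1/T25)).
T in Kelvin: 355.15 K, T25 = 298.15 K
1/T - 1/T25 = 1/355.15 - 1/298.15 = -0.0005383
B * (1/T - 1/T25) = 4328 * -0.0005383 = -2.3298
Rt = 2200 * exp(-2.3298) = 214.1 ohm

214.1 ohm


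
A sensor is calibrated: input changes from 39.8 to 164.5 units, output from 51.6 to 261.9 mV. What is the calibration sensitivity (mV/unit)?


Sensitivity = (y2 - y1) / (x2 - x1).
S = (261.9 - 51.6) / (164.5 - 39.8)
S = 210.3 / 124.7
S = 1.6864 mV/unit

1.6864 mV/unit


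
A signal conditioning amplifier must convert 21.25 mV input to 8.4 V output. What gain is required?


Gain = Vout / Vin (converting to same units).
G = 8.4 V / 21.25 mV
G = 8400.0 mV / 21.25 mV
G = 395.29

395.29


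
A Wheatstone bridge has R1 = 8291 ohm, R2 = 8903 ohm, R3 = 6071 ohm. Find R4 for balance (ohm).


At balance: R1*R4 = R2*R3, so R4 = R2*R3/R1.
R4 = 8903 * 6071 / 8291
R4 = 54050113 / 8291
R4 = 6519.13 ohm

6519.13 ohm


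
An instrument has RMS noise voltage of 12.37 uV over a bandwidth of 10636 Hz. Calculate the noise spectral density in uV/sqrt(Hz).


Noise spectral density = Vrms / sqrt(BW).
NSD = 12.37 / sqrt(10636)
NSD = 12.37 / 103.131
NSD = 0.1199 uV/sqrt(Hz)

0.1199 uV/sqrt(Hz)


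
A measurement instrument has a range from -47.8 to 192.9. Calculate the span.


Span = upper range - lower range.
Span = 192.9 - (-47.8)
Span = 240.7

240.7


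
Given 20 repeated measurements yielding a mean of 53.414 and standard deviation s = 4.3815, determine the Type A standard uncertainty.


The standard uncertainty for Type A evaluation is u = s / sqrt(n).
u = 4.3815 / sqrt(20)
u = 4.3815 / 4.4721
u = 0.9797

0.9797


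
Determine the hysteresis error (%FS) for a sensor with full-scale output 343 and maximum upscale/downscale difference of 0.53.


Hysteresis = (max difference / full scale) * 100%.
H = (0.53 / 343) * 100
H = 0.155 %FS

0.155 %FS


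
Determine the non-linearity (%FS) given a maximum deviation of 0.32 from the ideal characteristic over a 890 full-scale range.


Linearity error = (max deviation / full scale) * 100%.
Linearity = (0.32 / 890) * 100
Linearity = 0.036 %FS

0.036 %FS


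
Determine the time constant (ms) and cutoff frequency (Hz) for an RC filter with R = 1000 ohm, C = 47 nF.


Time constant: tau = R * C.
tau = 1000 * 4.70e-08 = 4.7e-05 s
tau = 0.047 ms
Cutoff frequency: fc = 1 / (2*pi*R*C).
fc = 1 / (2*pi*4.7e-05) = 3386.28 Hz

tau = 0.047 ms, fc = 3386.28 Hz


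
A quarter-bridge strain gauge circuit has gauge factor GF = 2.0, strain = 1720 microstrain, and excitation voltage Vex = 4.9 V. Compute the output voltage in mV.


Quarter bridge output: Vout = (GF * epsilon * Vex) / 4.
Vout = (2.0 * 1720e-6 * 4.9) / 4
Vout = 0.016856 / 4 V
Vout = 0.004214 V = 4.214 mV

4.214 mV


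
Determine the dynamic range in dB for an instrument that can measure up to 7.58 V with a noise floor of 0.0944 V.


Dynamic range = 20 * log10(Vmax / Vnoise).
DR = 20 * log10(7.58 / 0.0944)
DR = 20 * log10(80.3)
DR = 38.09 dB

38.09 dB


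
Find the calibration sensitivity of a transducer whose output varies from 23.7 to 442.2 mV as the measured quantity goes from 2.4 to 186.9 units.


Sensitivity = (y2 - y1) / (x2 - x1).
S = (442.2 - 23.7) / (186.9 - 2.4)
S = 418.5 / 184.5
S = 2.2683 mV/unit

2.2683 mV/unit


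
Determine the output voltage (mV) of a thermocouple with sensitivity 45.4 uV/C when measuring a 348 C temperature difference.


The thermocouple output V = sensitivity * dT.
V = 45.4 uV/C * 348 C
V = 15799.2 uV
V = 15.799 mV

15.799 mV


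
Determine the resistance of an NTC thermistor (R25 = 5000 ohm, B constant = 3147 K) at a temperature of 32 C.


NTC thermistor equation: Rt = R25 * exp(B * (1/T - 1/T25)).
T in Kelvin: 305.15 K, T25 = 298.15 K
1/T - 1/T25 = 1/305.15 - 1/298.15 = -7.694e-05
B * (1/T - 1/T25) = 3147 * -7.694e-05 = -0.2421
Rt = 5000 * exp(-0.2421) = 3924.8 ohm

3924.8 ohm


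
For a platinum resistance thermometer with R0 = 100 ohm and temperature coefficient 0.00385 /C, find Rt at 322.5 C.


The RTD equation: Rt = R0 * (1 + alpha * T).
Rt = 100 * (1 + 0.00385 * 322.5)
Rt = 100 * (1 + 1.241625)
Rt = 100 * 2.241625
Rt = 224.162 ohm

224.162 ohm


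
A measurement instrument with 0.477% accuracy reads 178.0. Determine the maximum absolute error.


Absolute error = (accuracy% / 100) * reading.
Error = (0.477 / 100) * 178.0
Error = 0.00477 * 178.0
Error = 0.8491

0.8491


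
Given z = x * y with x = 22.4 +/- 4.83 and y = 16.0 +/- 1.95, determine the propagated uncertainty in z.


For a product z = x*y, the relative uncertainty is:
uz/z = sqrt((ux/x)^2 + (uy/y)^2)
Relative uncertainties: ux/x = 4.83/22.4 = 0.215625
uy/y = 1.95/16.0 = 0.121875
z = 22.4 * 16.0 = 358.4
uz = 358.4 * sqrt(0.215625^2 + 0.121875^2) = 88.77

88.77


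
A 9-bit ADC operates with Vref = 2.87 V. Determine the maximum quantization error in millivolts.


The maximum quantization error is +/- LSB/2.
LSB = Vref / 2^n = 2.87 / 512 = 0.00560547 V
Max error = LSB / 2 = 0.00560547 / 2 = 0.00280273 V
Max error = 2.8027 mV

2.8027 mV


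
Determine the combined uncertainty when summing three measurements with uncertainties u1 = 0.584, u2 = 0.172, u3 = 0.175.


For a sum of independent quantities, uc = sqrt(u1^2 + u2^2 + u3^2).
uc = sqrt(0.584^2 + 0.172^2 + 0.175^2)
uc = sqrt(0.341056 + 0.029584 + 0.030625)
uc = 0.6335

0.6335


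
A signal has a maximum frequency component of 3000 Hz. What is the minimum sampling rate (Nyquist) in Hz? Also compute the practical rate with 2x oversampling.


By Nyquist theorem, fs_min = 2 * fmax.
fs_min = 2 * 3000 = 6000 Hz
Practical rate = 2 * fs_min = 2 * 6000 = 12000 Hz

fs_min = 6000 Hz, fs_practical = 12000 Hz


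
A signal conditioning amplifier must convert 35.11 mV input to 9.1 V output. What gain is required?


Gain = Vout / Vin (converting to same units).
G = 9.1 V / 35.11 mV
G = 9100.0 mV / 35.11 mV
G = 259.19

259.19


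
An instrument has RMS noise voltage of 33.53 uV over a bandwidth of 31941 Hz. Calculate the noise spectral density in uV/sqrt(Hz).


Noise spectral density = Vrms / sqrt(BW).
NSD = 33.53 / sqrt(31941)
NSD = 33.53 / 178.7205
NSD = 0.1876 uV/sqrt(Hz)

0.1876 uV/sqrt(Hz)


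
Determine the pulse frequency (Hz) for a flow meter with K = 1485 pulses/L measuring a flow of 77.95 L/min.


Frequency = K * Q / 60 (converting L/min to L/s).
f = 1485 * 77.95 / 60
f = 115755.75 / 60
f = 1929.26 Hz

1929.26 Hz


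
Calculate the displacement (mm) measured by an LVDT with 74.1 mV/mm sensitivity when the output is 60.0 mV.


Displacement = Vout / sensitivity.
d = 60.0 / 74.1
d = 0.81 mm

0.81 mm


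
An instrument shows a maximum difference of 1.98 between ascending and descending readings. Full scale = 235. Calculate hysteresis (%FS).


Hysteresis = (max difference / full scale) * 100%.
H = (1.98 / 235) * 100
H = 0.843 %FS

0.843 %FS


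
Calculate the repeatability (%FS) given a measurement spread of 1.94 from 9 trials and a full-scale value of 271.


Repeatability = (spread / full scale) * 100%.
R = (1.94 / 271) * 100
R = 0.716 %FS

0.716 %FS


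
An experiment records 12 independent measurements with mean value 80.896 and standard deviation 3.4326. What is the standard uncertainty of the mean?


The standard uncertainty for Type A evaluation is u = s / sqrt(n).
u = 3.4326 / sqrt(12)
u = 3.4326 / 3.4641
u = 0.9909

0.9909


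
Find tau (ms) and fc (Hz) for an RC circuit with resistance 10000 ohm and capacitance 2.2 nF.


Time constant: tau = R * C.
tau = 10000 * 2.20e-09 = 2.2e-05 s
tau = 0.022 ms
Cutoff frequency: fc = 1 / (2*pi*R*C).
fc = 1 / (2*pi*2.2e-05) = 7234.32 Hz

tau = 0.022 ms, fc = 7234.32 Hz


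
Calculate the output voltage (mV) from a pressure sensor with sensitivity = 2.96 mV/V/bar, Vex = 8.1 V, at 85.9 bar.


Output = sensitivity * Vex * P.
Vout = 2.96 * 8.1 * 85.9
Vout = 23.976 * 85.9
Vout = 2059.54 mV

2059.54 mV


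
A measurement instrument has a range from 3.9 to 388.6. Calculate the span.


Span = upper range - lower range.
Span = 388.6 - (3.9)
Span = 384.7

384.7


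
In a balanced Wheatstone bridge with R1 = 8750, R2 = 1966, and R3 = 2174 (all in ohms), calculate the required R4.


At balance: R1*R4 = R2*R3, so R4 = R2*R3/R1.
R4 = 1966 * 2174 / 8750
R4 = 4274084 / 8750
R4 = 488.47 ohm

488.47 ohm


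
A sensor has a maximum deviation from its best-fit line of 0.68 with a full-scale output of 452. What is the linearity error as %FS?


Linearity error = (max deviation / full scale) * 100%.
Linearity = (0.68 / 452) * 100
Linearity = 0.15 %FS

0.15 %FS


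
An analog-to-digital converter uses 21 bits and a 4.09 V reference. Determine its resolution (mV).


The resolution (LSB) of an ADC is Vref / 2^n.
LSB = 4.09 / 2^21
LSB = 4.09 / 2097152
LSB = 1.95e-06 V = 0.00195026 mV

0.00195026 mV


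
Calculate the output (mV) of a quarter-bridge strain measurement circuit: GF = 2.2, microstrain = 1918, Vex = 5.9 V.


Quarter bridge output: Vout = (GF * epsilon * Vex) / 4.
Vout = (2.2 * 1918e-6 * 5.9) / 4
Vout = 0.02489564 / 4 V
Vout = 0.00622391 V = 6.2239 mV

6.2239 mV


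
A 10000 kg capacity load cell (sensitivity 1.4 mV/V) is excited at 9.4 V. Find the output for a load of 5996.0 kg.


Vout = rated_output * Vex * (load / capacity).
Vout = 1.4 * 9.4 * (5996.0 / 10000)
Vout = 1.4 * 9.4 * 0.5996
Vout = 7.891 mV

7.891 mV


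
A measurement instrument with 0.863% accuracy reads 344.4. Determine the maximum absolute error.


Absolute error = (accuracy% / 100) * reading.
Error = (0.863 / 100) * 344.4
Error = 0.00863 * 344.4
Error = 2.9722

2.9722


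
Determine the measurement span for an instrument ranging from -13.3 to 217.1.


Span = upper range - lower range.
Span = 217.1 - (-13.3)
Span = 230.4

230.4


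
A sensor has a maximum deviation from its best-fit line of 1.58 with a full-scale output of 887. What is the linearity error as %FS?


Linearity error = (max deviation / full scale) * 100%.
Linearity = (1.58 / 887) * 100
Linearity = 0.178 %FS

0.178 %FS


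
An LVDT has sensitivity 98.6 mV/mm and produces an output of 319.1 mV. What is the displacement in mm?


Displacement = Vout / sensitivity.
d = 319.1 / 98.6
d = 3.236 mm

3.236 mm


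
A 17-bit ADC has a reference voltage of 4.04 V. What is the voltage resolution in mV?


The resolution (LSB) of an ADC is Vref / 2^n.
LSB = 4.04 / 2^17
LSB = 4.04 / 131072
LSB = 3.082e-05 V = 0.03082275 mV

0.03082275 mV


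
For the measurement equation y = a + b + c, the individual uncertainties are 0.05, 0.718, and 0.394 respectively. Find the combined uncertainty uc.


For a sum of independent quantities, uc = sqrt(u1^2 + u2^2 + u3^2).
uc = sqrt(0.05^2 + 0.718^2 + 0.394^2)
uc = sqrt(0.0025 + 0.515524 + 0.155236)
uc = 0.8205

0.8205


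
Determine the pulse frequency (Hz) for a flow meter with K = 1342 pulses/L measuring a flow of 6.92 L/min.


Frequency = K * Q / 60 (converting L/min to L/s).
f = 1342 * 6.92 / 60
f = 9286.64 / 60
f = 154.78 Hz

154.78 Hz


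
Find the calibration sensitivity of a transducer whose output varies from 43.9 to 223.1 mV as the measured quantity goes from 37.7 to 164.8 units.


Sensitivity = (y2 - y1) / (x2 - x1).
S = (223.1 - 43.9) / (164.8 - 37.7)
S = 179.2 / 127.1
S = 1.4099 mV/unit

1.4099 mV/unit


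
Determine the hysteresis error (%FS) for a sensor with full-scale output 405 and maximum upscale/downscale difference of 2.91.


Hysteresis = (max difference / full scale) * 100%.
H = (2.91 / 405) * 100
H = 0.719 %FS

0.719 %FS


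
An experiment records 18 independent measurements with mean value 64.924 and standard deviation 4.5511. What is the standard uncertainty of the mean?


The standard uncertainty for Type A evaluation is u = s / sqrt(n).
u = 4.5511 / sqrt(18)
u = 4.5511 / 4.2426
u = 1.0727

1.0727


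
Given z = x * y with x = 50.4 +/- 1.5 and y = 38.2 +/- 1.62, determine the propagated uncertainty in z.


For a product z = x*y, the relative uncertainty is:
uz/z = sqrt((ux/x)^2 + (uy/y)^2)
Relative uncertainties: ux/x = 1.5/50.4 = 0.029762
uy/y = 1.62/38.2 = 0.042408
z = 50.4 * 38.2 = 1925.3
uz = 1925.3 * sqrt(0.029762^2 + 0.042408^2) = 99.748

99.748


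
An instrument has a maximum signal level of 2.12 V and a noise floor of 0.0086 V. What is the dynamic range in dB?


Dynamic range = 20 * log10(Vmax / Vnoise).
DR = 20 * log10(2.12 / 0.0086)
DR = 20 * log10(246.51)
DR = 47.84 dB

47.84 dB


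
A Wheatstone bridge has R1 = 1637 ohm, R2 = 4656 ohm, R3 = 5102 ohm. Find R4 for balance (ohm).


At balance: R1*R4 = R2*R3, so R4 = R2*R3/R1.
R4 = 4656 * 5102 / 1637
R4 = 23754912 / 1637
R4 = 14511.25 ohm

14511.25 ohm


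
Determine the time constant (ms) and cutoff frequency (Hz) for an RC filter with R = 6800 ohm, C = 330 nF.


Time constant: tau = R * C.
tau = 6800 * 3.30e-07 = 0.002244 s
tau = 2.244 ms
Cutoff frequency: fc = 1 / (2*pi*R*C).
fc = 1 / (2*pi*0.002244) = 70.92 Hz

tau = 2.244 ms, fc = 70.92 Hz


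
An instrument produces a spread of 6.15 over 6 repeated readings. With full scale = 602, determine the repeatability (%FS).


Repeatability = (spread / full scale) * 100%.
R = (6.15 / 602) * 100
R = 1.022 %FS

1.022 %FS


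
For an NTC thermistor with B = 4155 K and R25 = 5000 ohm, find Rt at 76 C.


NTC thermistor equation: Rt = R25 * exp(B * (1/T - 1/T25)).
T in Kelvin: 349.15 K, T25 = 298.15 K
1/T - 1/T25 = 1/349.15 - 1/298.15 = -0.00048992
B * (1/T - 1/T25) = 4155 * -0.00048992 = -2.0356
Rt = 5000 * exp(-2.0356) = 653.0 ohm

653.0 ohm


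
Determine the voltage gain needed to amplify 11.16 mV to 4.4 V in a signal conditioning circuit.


Gain = Vout / Vin (converting to same units).
G = 4.4 V / 11.16 mV
G = 4400.0 mV / 11.16 mV
G = 394.27

394.27


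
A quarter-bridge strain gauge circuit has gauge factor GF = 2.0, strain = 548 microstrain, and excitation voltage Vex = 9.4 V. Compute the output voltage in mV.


Quarter bridge output: Vout = (GF * epsilon * Vex) / 4.
Vout = (2.0 * 548e-6 * 9.4) / 4
Vout = 0.0103024 / 4 V
Vout = 0.0025756 V = 2.5756 mV

2.5756 mV


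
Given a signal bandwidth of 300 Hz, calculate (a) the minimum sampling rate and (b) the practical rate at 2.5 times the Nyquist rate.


By Nyquist theorem, fs_min = 2 * fmax.
fs_min = 2 * 300 = 600 Hz
Practical rate = 2.5 * fs_min = 2.5 * 600 = 1500 Hz

fs_min = 600 Hz, fs_practical = 1500 Hz


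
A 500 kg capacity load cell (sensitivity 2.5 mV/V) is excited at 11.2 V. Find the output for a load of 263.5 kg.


Vout = rated_output * Vex * (load / capacity).
Vout = 2.5 * 11.2 * (263.5 / 500)
Vout = 2.5 * 11.2 * 0.527
Vout = 14.756 mV

14.756 mV


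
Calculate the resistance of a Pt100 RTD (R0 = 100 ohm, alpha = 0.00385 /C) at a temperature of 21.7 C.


The RTD equation: Rt = R0 * (1 + alpha * T).
Rt = 100 * (1 + 0.00385 * 21.7)
Rt = 100 * (1 + 0.083545)
Rt = 100 * 1.083545
Rt = 108.355 ohm

108.355 ohm


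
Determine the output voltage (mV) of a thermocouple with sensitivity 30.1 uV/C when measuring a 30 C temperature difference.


The thermocouple output V = sensitivity * dT.
V = 30.1 uV/C * 30 C
V = 903.0 uV
V = 0.903 mV

0.903 mV


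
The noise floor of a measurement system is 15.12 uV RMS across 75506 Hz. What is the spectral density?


Noise spectral density = Vrms / sqrt(BW).
NSD = 15.12 / sqrt(75506)
NSD = 15.12 / 274.7836
NSD = 0.055 uV/sqrt(Hz)

0.055 uV/sqrt(Hz)


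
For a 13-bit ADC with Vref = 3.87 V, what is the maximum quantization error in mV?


The maximum quantization error is +/- LSB/2.
LSB = Vref / 2^n = 3.87 / 8192 = 0.00047241 V
Max error = LSB / 2 = 0.00047241 / 2 = 0.00023621 V
Max error = 0.2362 mV

0.2362 mV


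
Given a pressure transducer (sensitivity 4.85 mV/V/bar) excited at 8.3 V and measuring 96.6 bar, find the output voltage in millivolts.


Output = sensitivity * Vex * P.
Vout = 4.85 * 8.3 * 96.6
Vout = 40.255 * 96.6
Vout = 3888.63 mV

3888.63 mV


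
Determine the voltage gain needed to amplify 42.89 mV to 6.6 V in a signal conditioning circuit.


Gain = Vout / Vin (converting to same units).
G = 6.6 V / 42.89 mV
G = 6600.0 mV / 42.89 mV
G = 153.88

153.88


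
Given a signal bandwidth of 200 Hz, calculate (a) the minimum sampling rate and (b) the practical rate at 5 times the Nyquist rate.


By Nyquist theorem, fs_min = 2 * fmax.
fs_min = 2 * 200 = 400 Hz
Practical rate = 5 * fs_min = 5 * 400 = 2000 Hz

fs_min = 400 Hz, fs_practical = 2000 Hz


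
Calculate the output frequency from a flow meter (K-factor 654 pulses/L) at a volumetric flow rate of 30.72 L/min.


Frequency = K * Q / 60 (converting L/min to L/s).
f = 654 * 30.72 / 60
f = 20090.88 / 60
f = 334.85 Hz

334.85 Hz


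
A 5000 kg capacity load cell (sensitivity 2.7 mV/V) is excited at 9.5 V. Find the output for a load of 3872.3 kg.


Vout = rated_output * Vex * (load / capacity).
Vout = 2.7 * 9.5 * (3872.3 / 5000)
Vout = 2.7 * 9.5 * 0.77446
Vout = 19.865 mV

19.865 mV


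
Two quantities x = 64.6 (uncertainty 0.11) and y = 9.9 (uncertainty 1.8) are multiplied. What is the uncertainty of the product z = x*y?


For a product z = x*y, the relative uncertainty is:
uz/z = sqrt((ux/x)^2 + (uy/y)^2)
Relative uncertainties: ux/x = 0.11/64.6 = 0.001703
uy/y = 1.8/9.9 = 0.181818
z = 64.6 * 9.9 = 639.5
uz = 639.5 * sqrt(0.001703^2 + 0.181818^2) = 116.285

116.285


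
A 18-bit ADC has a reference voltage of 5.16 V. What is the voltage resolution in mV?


The resolution (LSB) of an ADC is Vref / 2^n.
LSB = 5.16 / 2^18
LSB = 5.16 / 262144
LSB = 1.968e-05 V = 0.01968384 mV

0.01968384 mV


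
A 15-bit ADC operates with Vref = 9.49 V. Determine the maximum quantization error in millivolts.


The maximum quantization error is +/- LSB/2.
LSB = Vref / 2^n = 9.49 / 32768 = 0.00028961 V
Max error = LSB / 2 = 0.00028961 / 2 = 0.00014481 V
Max error = 0.1448 mV

0.1448 mV


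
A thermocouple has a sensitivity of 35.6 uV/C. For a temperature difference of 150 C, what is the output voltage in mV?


The thermocouple output V = sensitivity * dT.
V = 35.6 uV/C * 150 C
V = 5340.0 uV
V = 5.34 mV

5.34 mV


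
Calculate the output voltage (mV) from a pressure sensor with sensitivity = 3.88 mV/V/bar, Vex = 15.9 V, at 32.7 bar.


Output = sensitivity * Vex * P.
Vout = 3.88 * 15.9 * 32.7
Vout = 61.692 * 32.7
Vout = 2017.33 mV

2017.33 mV


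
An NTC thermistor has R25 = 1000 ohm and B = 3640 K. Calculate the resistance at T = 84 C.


NTC thermistor equation: Rt = R25 * exp(B * (1/T - 1/T25)).
T in Kelvin: 357.15 K, T25 = 298.15 K
1/T - 1/T25 = 1/357.15 - 1/298.15 = -0.00055407
B * (1/T - 1/T25) = 3640 * -0.00055407 = -2.0168
Rt = 1000 * exp(-2.0168) = 133.1 ohm

133.1 ohm


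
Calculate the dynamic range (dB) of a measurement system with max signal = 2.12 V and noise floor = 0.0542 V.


Dynamic range = 20 * log10(Vmax / Vnoise).
DR = 20 * log10(2.12 / 0.0542)
DR = 20 * log10(39.11)
DR = 31.85 dB

31.85 dB


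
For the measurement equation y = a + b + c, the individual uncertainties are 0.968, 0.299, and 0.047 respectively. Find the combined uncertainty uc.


For a sum of independent quantities, uc = sqrt(u1^2 + u2^2 + u3^2).
uc = sqrt(0.968^2 + 0.299^2 + 0.047^2)
uc = sqrt(0.937024 + 0.089401 + 0.002209)
uc = 1.0142

1.0142


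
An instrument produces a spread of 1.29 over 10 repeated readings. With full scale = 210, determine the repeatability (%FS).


Repeatability = (spread / full scale) * 100%.
R = (1.29 / 210) * 100
R = 0.614 %FS

0.614 %FS


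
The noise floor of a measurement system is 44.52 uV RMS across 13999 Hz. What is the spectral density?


Noise spectral density = Vrms / sqrt(BW).
NSD = 44.52 / sqrt(13999)
NSD = 44.52 / 118.3174
NSD = 0.3763 uV/sqrt(Hz)

0.3763 uV/sqrt(Hz)


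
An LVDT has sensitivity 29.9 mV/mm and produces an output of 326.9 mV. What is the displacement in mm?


Displacement = Vout / sensitivity.
d = 326.9 / 29.9
d = 10.933 mm

10.933 mm


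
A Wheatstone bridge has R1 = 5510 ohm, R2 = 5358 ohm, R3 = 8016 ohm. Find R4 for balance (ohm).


At balance: R1*R4 = R2*R3, so R4 = R2*R3/R1.
R4 = 5358 * 8016 / 5510
R4 = 42949728 / 5510
R4 = 7794.87 ohm

7794.87 ohm


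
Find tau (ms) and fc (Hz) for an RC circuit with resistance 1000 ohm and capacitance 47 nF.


Time constant: tau = R * C.
tau = 1000 * 4.70e-08 = 4.7e-05 s
tau = 0.047 ms
Cutoff frequency: fc = 1 / (2*pi*R*C).
fc = 1 / (2*pi*4.7e-05) = 3386.28 Hz

tau = 0.047 ms, fc = 3386.28 Hz


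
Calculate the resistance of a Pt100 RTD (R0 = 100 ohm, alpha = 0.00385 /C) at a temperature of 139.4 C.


The RTD equation: Rt = R0 * (1 + alpha * T).
Rt = 100 * (1 + 0.00385 * 139.4)
Rt = 100 * (1 + 0.53669)
Rt = 100 * 1.53669
Rt = 153.669 ohm

153.669 ohm


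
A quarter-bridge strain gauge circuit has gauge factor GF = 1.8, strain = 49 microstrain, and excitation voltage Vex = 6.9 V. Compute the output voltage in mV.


Quarter bridge output: Vout = (GF * epsilon * Vex) / 4.
Vout = (1.8 * 49e-6 * 6.9) / 4
Vout = 0.00060858 / 4 V
Vout = 0.00015215 V = 0.1521 mV

0.1521 mV


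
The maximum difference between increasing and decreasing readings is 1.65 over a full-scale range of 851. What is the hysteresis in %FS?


Hysteresis = (max difference / full scale) * 100%.
H = (1.65 / 851) * 100
H = 0.194 %FS

0.194 %FS


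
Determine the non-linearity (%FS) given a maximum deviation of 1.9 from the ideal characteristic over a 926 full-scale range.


Linearity error = (max deviation / full scale) * 100%.
Linearity = (1.9 / 926) * 100
Linearity = 0.205 %FS

0.205 %FS


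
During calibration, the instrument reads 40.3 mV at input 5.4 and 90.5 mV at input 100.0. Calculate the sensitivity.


Sensitivity = (y2 - y1) / (x2 - x1).
S = (90.5 - 40.3) / (100.0 - 5.4)
S = 50.2 / 94.6
S = 0.5307 mV/unit

0.5307 mV/unit


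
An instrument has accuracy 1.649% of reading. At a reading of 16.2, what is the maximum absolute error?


Absolute error = (accuracy% / 100) * reading.
Error = (1.649 / 100) * 16.2
Error = 0.01649 * 16.2
Error = 0.2671

0.2671


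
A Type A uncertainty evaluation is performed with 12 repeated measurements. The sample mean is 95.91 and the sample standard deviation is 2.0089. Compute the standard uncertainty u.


The standard uncertainty for Type A evaluation is u = s / sqrt(n).
u = 2.0089 / sqrt(12)
u = 2.0089 / 3.4641
u = 0.5799

0.5799


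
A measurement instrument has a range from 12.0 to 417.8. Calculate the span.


Span = upper range - lower range.
Span = 417.8 - (12.0)
Span = 405.8

405.8


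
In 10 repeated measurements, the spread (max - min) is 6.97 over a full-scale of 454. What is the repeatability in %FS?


Repeatability = (spread / full scale) * 100%.
R = (6.97 / 454) * 100
R = 1.535 %FS

1.535 %FS


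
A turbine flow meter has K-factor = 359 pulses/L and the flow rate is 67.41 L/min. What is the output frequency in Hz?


Frequency = K * Q / 60 (converting L/min to L/s).
f = 359 * 67.41 / 60
f = 24200.19 / 60
f = 403.34 Hz

403.34 Hz


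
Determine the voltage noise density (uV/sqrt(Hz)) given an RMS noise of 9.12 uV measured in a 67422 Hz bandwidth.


Noise spectral density = Vrms / sqrt(BW).
NSD = 9.12 / sqrt(67422)
NSD = 9.12 / 259.6575
NSD = 0.0351 uV/sqrt(Hz)

0.0351 uV/sqrt(Hz)


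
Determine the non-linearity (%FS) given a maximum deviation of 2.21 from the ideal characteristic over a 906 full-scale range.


Linearity error = (max deviation / full scale) * 100%.
Linearity = (2.21 / 906) * 100
Linearity = 0.244 %FS

0.244 %FS


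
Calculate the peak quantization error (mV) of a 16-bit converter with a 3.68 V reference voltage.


The maximum quantization error is +/- LSB/2.
LSB = Vref / 2^n = 3.68 / 65536 = 5.615e-05 V
Max error = LSB / 2 = 5.615e-05 / 2 = 2.808e-05 V
Max error = 0.0281 mV

0.0281 mV


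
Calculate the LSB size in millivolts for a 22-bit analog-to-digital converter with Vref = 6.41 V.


The resolution (LSB) of an ADC is Vref / 2^n.
LSB = 6.41 / 2^22
LSB = 6.41 / 4194304
LSB = 1.53e-06 V = 0.00152826 mV

0.00152826 mV


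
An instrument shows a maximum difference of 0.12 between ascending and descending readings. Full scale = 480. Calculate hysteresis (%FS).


Hysteresis = (max difference / full scale) * 100%.
H = (0.12 / 480) * 100
H = 0.025 %FS

0.025 %FS


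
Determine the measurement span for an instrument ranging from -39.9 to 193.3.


Span = upper range - lower range.
Span = 193.3 - (-39.9)
Span = 233.2

233.2


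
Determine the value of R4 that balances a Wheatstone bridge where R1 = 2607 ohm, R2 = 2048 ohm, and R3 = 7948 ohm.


At balance: R1*R4 = R2*R3, so R4 = R2*R3/R1.
R4 = 2048 * 7948 / 2607
R4 = 16277504 / 2607
R4 = 6243.77 ohm

6243.77 ohm


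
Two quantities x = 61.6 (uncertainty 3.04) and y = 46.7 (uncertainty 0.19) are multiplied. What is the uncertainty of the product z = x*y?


For a product z = x*y, the relative uncertainty is:
uz/z = sqrt((ux/x)^2 + (uy/y)^2)
Relative uncertainties: ux/x = 3.04/61.6 = 0.049351
uy/y = 0.19/46.7 = 0.004069
z = 61.6 * 46.7 = 2876.7
uz = 2876.7 * sqrt(0.049351^2 + 0.004069^2) = 142.45

142.45


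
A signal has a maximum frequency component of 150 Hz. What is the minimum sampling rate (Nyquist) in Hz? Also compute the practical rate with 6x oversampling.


By Nyquist theorem, fs_min = 2 * fmax.
fs_min = 2 * 150 = 300 Hz
Practical rate = 6 * fs_min = 6 * 300 = 1800 Hz

fs_min = 300 Hz, fs_practical = 1800 Hz


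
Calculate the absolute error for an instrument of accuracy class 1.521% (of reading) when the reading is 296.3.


Absolute error = (accuracy% / 100) * reading.
Error = (1.521 / 100) * 296.3
Error = 0.01521 * 296.3
Error = 4.5067

4.5067


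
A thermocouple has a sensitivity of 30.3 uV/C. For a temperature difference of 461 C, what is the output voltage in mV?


The thermocouple output V = sensitivity * dT.
V = 30.3 uV/C * 461 C
V = 13968.3 uV
V = 13.968 mV

13.968 mV


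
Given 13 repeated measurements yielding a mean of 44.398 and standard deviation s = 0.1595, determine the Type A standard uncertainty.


The standard uncertainty for Type A evaluation is u = s / sqrt(n).
u = 0.1595 / sqrt(13)
u = 0.1595 / 3.6056
u = 0.0442

0.0442


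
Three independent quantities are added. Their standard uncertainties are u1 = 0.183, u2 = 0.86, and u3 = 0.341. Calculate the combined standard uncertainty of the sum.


For a sum of independent quantities, uc = sqrt(u1^2 + u2^2 + u3^2).
uc = sqrt(0.183^2 + 0.86^2 + 0.341^2)
uc = sqrt(0.033489 + 0.7396 + 0.116281)
uc = 0.9431

0.9431


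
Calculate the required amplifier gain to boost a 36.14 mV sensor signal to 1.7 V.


Gain = Vout / Vin (converting to same units).
G = 1.7 V / 36.14 mV
G = 1700.0 mV / 36.14 mV
G = 47.04

47.04


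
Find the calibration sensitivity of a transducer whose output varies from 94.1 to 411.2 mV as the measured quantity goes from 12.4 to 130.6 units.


Sensitivity = (y2 - y1) / (x2 - x1).
S = (411.2 - 94.1) / (130.6 - 12.4)
S = 317.1 / 118.2
S = 2.6827 mV/unit

2.6827 mV/unit


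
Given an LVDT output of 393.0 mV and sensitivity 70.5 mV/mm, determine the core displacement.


Displacement = Vout / sensitivity.
d = 393.0 / 70.5
d = 5.574 mm

5.574 mm


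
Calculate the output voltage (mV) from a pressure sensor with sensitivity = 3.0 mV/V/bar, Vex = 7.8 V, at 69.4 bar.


Output = sensitivity * Vex * P.
Vout = 3.0 * 7.8 * 69.4
Vout = 23.4 * 69.4
Vout = 1623.96 mV

1623.96 mV


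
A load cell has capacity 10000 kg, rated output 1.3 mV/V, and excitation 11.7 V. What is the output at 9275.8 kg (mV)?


Vout = rated_output * Vex * (load / capacity).
Vout = 1.3 * 11.7 * (9275.8 / 10000)
Vout = 1.3 * 11.7 * 0.92758
Vout = 14.108 mV

14.108 mV


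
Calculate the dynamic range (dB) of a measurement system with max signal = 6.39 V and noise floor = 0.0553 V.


Dynamic range = 20 * log10(Vmax / Vnoise).
DR = 20 * log10(6.39 / 0.0553)
DR = 20 * log10(115.55)
DR = 41.26 dB

41.26 dB


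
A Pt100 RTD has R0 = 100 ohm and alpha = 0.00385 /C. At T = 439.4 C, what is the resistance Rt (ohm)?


The RTD equation: Rt = R0 * (1 + alpha * T).
Rt = 100 * (1 + 0.00385 * 439.4)
Rt = 100 * (1 + 1.69169)
Rt = 100 * 2.69169
Rt = 269.169 ohm

269.169 ohm


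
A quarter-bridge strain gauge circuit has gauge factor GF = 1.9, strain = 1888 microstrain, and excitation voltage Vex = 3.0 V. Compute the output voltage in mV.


Quarter bridge output: Vout = (GF * epsilon * Vex) / 4.
Vout = (1.9 * 1888e-6 * 3.0) / 4
Vout = 0.0107616 / 4 V
Vout = 0.0026904 V = 2.6904 mV

2.6904 mV


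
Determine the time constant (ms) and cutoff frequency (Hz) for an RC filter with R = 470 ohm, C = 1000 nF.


Time constant: tau = R * C.
tau = 470 * 1.00e-06 = 0.00047 s
tau = 0.47 ms
Cutoff frequency: fc = 1 / (2*pi*R*C).
fc = 1 / (2*pi*0.00047) = 338.63 Hz

tau = 0.47 ms, fc = 338.63 Hz


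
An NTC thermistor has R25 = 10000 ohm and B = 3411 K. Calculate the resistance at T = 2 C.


NTC thermistor equation: Rt = R25 * exp(B * (1/T - 1/T25)).
T in Kelvin: 275.15 K, T25 = 298.15 K
1/T - 1/T25 = 1/275.15 - 1/298.15 = 0.00028036
B * (1/T - 1/T25) = 3411 * 0.00028036 = 0.9563
Rt = 10000 * exp(0.9563) = 26021.1 ohm

26021.1 ohm


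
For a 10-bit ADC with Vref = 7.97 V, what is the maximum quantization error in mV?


The maximum quantization error is +/- LSB/2.
LSB = Vref / 2^n = 7.97 / 1024 = 0.0077832 V
Max error = LSB / 2 = 0.0077832 / 2 = 0.0038916 V
Max error = 3.8916 mV

3.8916 mV


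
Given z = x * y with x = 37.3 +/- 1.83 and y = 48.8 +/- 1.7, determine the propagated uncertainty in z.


For a product z = x*y, the relative uncertainty is:
uz/z = sqrt((ux/x)^2 + (uy/y)^2)
Relative uncertainties: ux/x = 1.83/37.3 = 0.049062
uy/y = 1.7/48.8 = 0.034836
z = 37.3 * 48.8 = 1820.2
uz = 1820.2 * sqrt(0.049062^2 + 0.034836^2) = 109.526

109.526


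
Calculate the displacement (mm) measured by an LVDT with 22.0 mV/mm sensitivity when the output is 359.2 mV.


Displacement = Vout / sensitivity.
d = 359.2 / 22.0
d = 16.327 mm

16.327 mm


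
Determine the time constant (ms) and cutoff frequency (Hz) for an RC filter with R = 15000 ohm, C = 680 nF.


Time constant: tau = R * C.
tau = 15000 * 6.80e-07 = 0.0102 s
tau = 10.2 ms
Cutoff frequency: fc = 1 / (2*pi*R*C).
fc = 1 / (2*pi*0.0102) = 15.6 Hz

tau = 10.2 ms, fc = 15.6 Hz


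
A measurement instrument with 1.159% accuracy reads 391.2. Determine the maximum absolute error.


Absolute error = (accuracy% / 100) * reading.
Error = (1.159 / 100) * 391.2
Error = 0.01159 * 391.2
Error = 4.534

4.534


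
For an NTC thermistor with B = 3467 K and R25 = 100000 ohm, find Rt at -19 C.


NTC thermistor equation: Rt = R25 * exp(B * (1/T - 1/T25)).
T in Kelvin: 254.15 K, T25 = 298.15 K
1/T - 1/T25 = 1/254.15 - 1/298.15 = 0.00058067
B * (1/T - 1/T25) = 3467 * 0.00058067 = 2.0132
Rt = 100000 * exp(2.0132) = 748705.3 ohm

748705.3 ohm


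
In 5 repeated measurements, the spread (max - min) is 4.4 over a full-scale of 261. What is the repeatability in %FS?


Repeatability = (spread / full scale) * 100%.
R = (4.4 / 261) * 100
R = 1.686 %FS

1.686 %FS


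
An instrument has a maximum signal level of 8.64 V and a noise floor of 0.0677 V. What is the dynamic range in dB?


Dynamic range = 20 * log10(Vmax / Vnoise).
DR = 20 * log10(8.64 / 0.0677)
DR = 20 * log10(127.62)
DR = 42.12 dB

42.12 dB


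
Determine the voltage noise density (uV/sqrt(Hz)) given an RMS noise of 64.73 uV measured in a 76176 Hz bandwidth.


Noise spectral density = Vrms / sqrt(BW).
NSD = 64.73 / sqrt(76176)
NSD = 64.73 / 276.0
NSD = 0.2345 uV/sqrt(Hz)

0.2345 uV/sqrt(Hz)


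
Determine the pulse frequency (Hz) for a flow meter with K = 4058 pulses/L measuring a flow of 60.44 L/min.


Frequency = K * Q / 60 (converting L/min to L/s).
f = 4058 * 60.44 / 60
f = 245265.52 / 60
f = 4087.76 Hz

4087.76 Hz


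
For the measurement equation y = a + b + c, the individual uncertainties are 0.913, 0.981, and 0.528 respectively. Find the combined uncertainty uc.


For a sum of independent quantities, uc = sqrt(u1^2 + u2^2 + u3^2).
uc = sqrt(0.913^2 + 0.981^2 + 0.528^2)
uc = sqrt(0.833569 + 0.962361 + 0.278784)
uc = 1.4404

1.4404


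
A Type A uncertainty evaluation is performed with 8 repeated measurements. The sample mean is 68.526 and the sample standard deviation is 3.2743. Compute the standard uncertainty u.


The standard uncertainty for Type A evaluation is u = s / sqrt(n).
u = 3.2743 / sqrt(8)
u = 3.2743 / 2.8284
u = 1.1576

1.1576


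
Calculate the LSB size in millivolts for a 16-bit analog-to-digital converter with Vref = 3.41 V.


The resolution (LSB) of an ADC is Vref / 2^n.
LSB = 3.41 / 2^16
LSB = 3.41 / 65536
LSB = 5.203e-05 V = 0.05203247 mV

0.05203247 mV


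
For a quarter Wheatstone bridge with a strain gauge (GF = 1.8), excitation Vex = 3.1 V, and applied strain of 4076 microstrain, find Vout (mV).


Quarter bridge output: Vout = (GF * epsilon * Vex) / 4.
Vout = (1.8 * 4076e-6 * 3.1) / 4
Vout = 0.02274408 / 4 V
Vout = 0.00568602 V = 5.686 mV

5.686 mV


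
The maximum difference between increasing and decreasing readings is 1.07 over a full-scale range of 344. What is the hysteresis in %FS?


Hysteresis = (max difference / full scale) * 100%.
H = (1.07 / 344) * 100
H = 0.311 %FS

0.311 %FS


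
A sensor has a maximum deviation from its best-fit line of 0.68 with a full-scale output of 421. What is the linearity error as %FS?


Linearity error = (max deviation / full scale) * 100%.
Linearity = (0.68 / 421) * 100
Linearity = 0.162 %FS

0.162 %FS


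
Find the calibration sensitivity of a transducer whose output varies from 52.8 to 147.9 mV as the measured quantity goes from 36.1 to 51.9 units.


Sensitivity = (y2 - y1) / (x2 - x1).
S = (147.9 - 52.8) / (51.9 - 36.1)
S = 95.1 / 15.8
S = 6.019 mV/unit

6.019 mV/unit


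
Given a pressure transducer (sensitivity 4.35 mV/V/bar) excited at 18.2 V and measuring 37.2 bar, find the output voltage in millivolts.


Output = sensitivity * Vex * P.
Vout = 4.35 * 18.2 * 37.2
Vout = 79.17 * 37.2
Vout = 2945.12 mV

2945.12 mV


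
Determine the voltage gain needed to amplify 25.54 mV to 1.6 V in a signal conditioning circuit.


Gain = Vout / Vin (converting to same units).
G = 1.6 V / 25.54 mV
G = 1600.0 mV / 25.54 mV
G = 62.65

62.65


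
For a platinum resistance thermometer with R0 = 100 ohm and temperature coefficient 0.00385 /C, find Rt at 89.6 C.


The RTD equation: Rt = R0 * (1 + alpha * T).
Rt = 100 * (1 + 0.00385 * 89.6)
Rt = 100 * (1 + 0.34496)
Rt = 100 * 1.34496
Rt = 134.496 ohm

134.496 ohm


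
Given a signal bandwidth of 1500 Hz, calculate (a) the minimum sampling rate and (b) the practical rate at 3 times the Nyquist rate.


By Nyquist theorem, fs_min = 2 * fmax.
fs_min = 2 * 1500 = 3000 Hz
Practical rate = 3 * fs_min = 3 * 3000 = 9000 Hz

fs_min = 3000 Hz, fs_practical = 9000 Hz


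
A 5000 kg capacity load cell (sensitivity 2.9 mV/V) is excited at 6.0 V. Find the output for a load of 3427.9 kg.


Vout = rated_output * Vex * (load / capacity).
Vout = 2.9 * 6.0 * (3427.9 / 5000)
Vout = 2.9 * 6.0 * 0.68558
Vout = 11.929 mV

11.929 mV


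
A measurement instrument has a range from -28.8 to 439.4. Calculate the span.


Span = upper range - lower range.
Span = 439.4 - (-28.8)
Span = 468.2

468.2


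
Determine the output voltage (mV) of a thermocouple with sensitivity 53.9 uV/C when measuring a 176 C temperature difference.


The thermocouple output V = sensitivity * dT.
V = 53.9 uV/C * 176 C
V = 9486.4 uV
V = 9.486 mV

9.486 mV


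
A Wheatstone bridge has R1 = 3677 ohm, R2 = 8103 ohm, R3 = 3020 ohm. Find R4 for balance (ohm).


At balance: R1*R4 = R2*R3, so R4 = R2*R3/R1.
R4 = 8103 * 3020 / 3677
R4 = 24471060 / 3677
R4 = 6655.17 ohm

6655.17 ohm


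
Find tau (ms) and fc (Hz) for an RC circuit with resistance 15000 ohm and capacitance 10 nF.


Time constant: tau = R * C.
tau = 15000 * 1.00e-08 = 0.00015 s
tau = 0.15 ms
Cutoff frequency: fc = 1 / (2*pi*R*C).
fc = 1 / (2*pi*0.00015) = 1061.03 Hz

tau = 0.15 ms, fc = 1061.03 Hz


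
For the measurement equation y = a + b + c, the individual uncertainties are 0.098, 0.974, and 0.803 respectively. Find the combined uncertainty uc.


For a sum of independent quantities, uc = sqrt(u1^2 + u2^2 + u3^2).
uc = sqrt(0.098^2 + 0.974^2 + 0.803^2)
uc = sqrt(0.009604 + 0.948676 + 0.644809)
uc = 1.2661

1.2661


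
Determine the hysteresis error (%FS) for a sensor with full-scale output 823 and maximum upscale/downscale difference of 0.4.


Hysteresis = (max difference / full scale) * 100%.
H = (0.4 / 823) * 100
H = 0.049 %FS

0.049 %FS


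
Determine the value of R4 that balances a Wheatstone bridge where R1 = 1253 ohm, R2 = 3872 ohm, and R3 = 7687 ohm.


At balance: R1*R4 = R2*R3, so R4 = R2*R3/R1.
R4 = 3872 * 7687 / 1253
R4 = 29764064 / 1253
R4 = 23754.24 ohm

23754.24 ohm


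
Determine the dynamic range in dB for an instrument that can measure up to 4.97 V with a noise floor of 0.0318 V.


Dynamic range = 20 * log10(Vmax / Vnoise).
DR = 20 * log10(4.97 / 0.0318)
DR = 20 * log10(156.29)
DR = 43.88 dB

43.88 dB
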